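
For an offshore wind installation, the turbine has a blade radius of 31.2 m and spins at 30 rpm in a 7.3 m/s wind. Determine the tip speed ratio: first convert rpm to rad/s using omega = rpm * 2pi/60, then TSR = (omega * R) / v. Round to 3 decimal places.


Convert rotational speed to rad/s:
  omega = 30 * 2 * pi / 60 = 3.1416 rad/s
Compute tip speed:
  v_tip = omega * R = 3.1416 * 31.2 = 98.018 m/s
Tip speed ratio:
  TSR = v_tip / v_wind = 98.018 / 7.3 = 13.427

13.427


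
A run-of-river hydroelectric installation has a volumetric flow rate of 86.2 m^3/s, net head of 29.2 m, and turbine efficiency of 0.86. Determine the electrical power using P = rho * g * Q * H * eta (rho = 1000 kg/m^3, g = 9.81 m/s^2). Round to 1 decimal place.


Apply the hydropower formula P = rho * g * Q * H * eta
rho * g = 1000 * 9.81 = 9810.0
P = 9810.0 * 86.2 * 29.2 * 0.86
P = 21235259.7 W

21235259.7


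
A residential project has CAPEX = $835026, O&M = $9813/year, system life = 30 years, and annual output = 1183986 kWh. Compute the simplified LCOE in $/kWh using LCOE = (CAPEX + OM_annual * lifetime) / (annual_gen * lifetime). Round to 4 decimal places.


Total cost = CAPEX + OM * lifetime = 835026 + 9813 * 30 = 835026 + 294390 = 1129416
Total generation = annual * lifetime = 1183986 * 30 = 35519580 kWh
LCOE = 1129416 / 35519580
LCOE = 0.0318 $/kWh

0.0318


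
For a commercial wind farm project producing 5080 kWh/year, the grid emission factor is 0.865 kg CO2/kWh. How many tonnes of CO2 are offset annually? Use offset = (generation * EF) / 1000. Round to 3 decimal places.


CO2 offset in kg = generation * emission_factor
CO2 offset = 5080 * 0.865 = 4394.2 kg
Convert to tonnes:
  CO2 offset = 4394.2 / 1000 = 4.394 tonnes

4.394


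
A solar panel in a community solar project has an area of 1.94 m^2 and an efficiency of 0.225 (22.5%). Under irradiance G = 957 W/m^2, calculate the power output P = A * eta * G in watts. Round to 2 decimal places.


Use the solar power formula P = A * eta * G.
Given: A = 1.94 m^2, eta = 0.225, G = 957 W/m^2
P = 1.94 * 0.225 * 957
P = 417.73 W

417.73


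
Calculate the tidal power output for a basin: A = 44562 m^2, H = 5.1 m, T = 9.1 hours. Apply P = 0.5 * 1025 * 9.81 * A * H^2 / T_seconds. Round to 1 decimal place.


Convert period to seconds: T = 9.1 * 3600 = 32760.0 s
H^2 = 5.1^2 = 26.01
P = 0.5 * rho * g * A * H^2 / T
P = 0.5 * 1025 * 9.81 * 44562 * 26.01 / 32760.0
P = 177878.7 W

177878.7


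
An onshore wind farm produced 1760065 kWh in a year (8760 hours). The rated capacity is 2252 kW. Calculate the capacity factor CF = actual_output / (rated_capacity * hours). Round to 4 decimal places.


Capacity factor = actual output / maximum possible output
Maximum possible = rated * hours = 2252 * 8760 = 19727520 kWh
CF = 1760065 / 19727520
CF = 0.0892

0.0892


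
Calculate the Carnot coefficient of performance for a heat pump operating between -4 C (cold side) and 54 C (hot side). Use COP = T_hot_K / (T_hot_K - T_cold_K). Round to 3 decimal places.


Convert to Kelvin:
  T_hot = 54 + 273.15 = 327.15 K
  T_cold = -4 + 273.15 = 269.15 K
Apply Carnot COP formula:
  COP = T_hot_K / (T_hot_K - T_cold_K) = 327.15 / 58.0
  COP = 5.641

5.641


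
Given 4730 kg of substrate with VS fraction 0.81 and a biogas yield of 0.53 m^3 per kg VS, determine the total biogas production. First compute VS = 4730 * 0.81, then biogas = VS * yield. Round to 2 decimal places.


Compute volatile solids:
  VS = mass * VS_fraction = 4730 * 0.81 = 3831.3 kg
Calculate biogas volume:
  Biogas = VS * specific_yield = 3831.3 * 0.53
  Biogas = 2030.59 m^3

2030.59


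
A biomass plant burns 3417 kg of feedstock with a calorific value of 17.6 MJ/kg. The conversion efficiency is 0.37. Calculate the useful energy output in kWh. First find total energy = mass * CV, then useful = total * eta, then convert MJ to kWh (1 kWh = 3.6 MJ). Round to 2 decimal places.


Total energy = mass * CV = 3417 * 17.6 = 60139.2 MJ
Useful energy = total * eta = 60139.2 * 0.37 = 22251.5 MJ
Convert to kWh: 22251.5 / 3.6
Useful energy = 6180.97 kWh

6180.97


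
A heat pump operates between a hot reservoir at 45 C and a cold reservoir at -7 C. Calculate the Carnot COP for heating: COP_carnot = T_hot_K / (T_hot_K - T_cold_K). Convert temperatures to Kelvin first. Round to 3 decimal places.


Convert to Kelvin:
  T_hot = 45 + 273.15 = 318.15 K
  T_cold = -7 + 273.15 = 266.15 K
Apply Carnot COP formula:
  COP = T_hot_K / (T_hot_K - T_cold_K) = 318.15 / 52.0
  COP = 6.118

6.118


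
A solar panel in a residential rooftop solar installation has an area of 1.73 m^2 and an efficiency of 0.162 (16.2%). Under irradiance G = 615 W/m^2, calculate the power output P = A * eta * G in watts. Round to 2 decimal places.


Use the solar power formula P = A * eta * G.
Given: A = 1.73 m^2, eta = 0.162, G = 615 W/m^2
P = 1.73 * 0.162 * 615
P = 172.36 W

172.36


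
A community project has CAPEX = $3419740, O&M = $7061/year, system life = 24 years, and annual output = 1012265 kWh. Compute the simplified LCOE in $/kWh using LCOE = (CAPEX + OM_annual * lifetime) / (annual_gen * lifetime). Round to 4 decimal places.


Total cost = CAPEX + OM * lifetime = 3419740 + 7061 * 24 = 3419740 + 169464 = 3589204
Total generation = annual * lifetime = 1012265 * 24 = 24294360 kWh
LCOE = 3589204 / 24294360
LCOE = 0.1477 $/kWh

0.1477


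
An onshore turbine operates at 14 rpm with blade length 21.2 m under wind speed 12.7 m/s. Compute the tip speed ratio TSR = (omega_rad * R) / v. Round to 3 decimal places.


Convert rotational speed to rad/s:
  omega = 14 * 2 * pi / 60 = 1.4661 rad/s
Compute tip speed:
  v_tip = omega * R = 1.4661 * 21.2 = 31.081 m/s
Tip speed ratio:
  TSR = v_tip / v_wind = 31.081 / 12.7 = 2.447

2.447


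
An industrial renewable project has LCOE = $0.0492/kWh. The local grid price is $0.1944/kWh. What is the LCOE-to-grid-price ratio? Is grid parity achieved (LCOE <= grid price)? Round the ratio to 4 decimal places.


Compare LCOE to grid price:
  LCOE = $0.0492/kWh, Grid price = $0.1944/kWh
  Ratio = LCOE / grid_price = 0.0492 / 0.1944 = 0.2531
  Grid parity achieved (ratio <= 1)? yes

0.2531


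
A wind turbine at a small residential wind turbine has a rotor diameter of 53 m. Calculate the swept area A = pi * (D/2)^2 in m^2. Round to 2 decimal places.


Compute the rotor radius:
  r = D / 2 = 53 / 2 = 26.5 m
Calculate swept area:
  A = pi * r^2 = pi * 26.5^2
  A = 2206.18 m^2

2206.18


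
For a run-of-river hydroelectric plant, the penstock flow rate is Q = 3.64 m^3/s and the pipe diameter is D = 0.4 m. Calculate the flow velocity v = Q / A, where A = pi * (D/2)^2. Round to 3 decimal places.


Compute pipe cross-sectional area:
  A = pi * (D/2)^2 = pi * (0.4/2)^2 = 0.1257 m^2
Calculate velocity:
  v = Q / A = 3.64 / 0.1257
  v = 28.966 m/s

28.966


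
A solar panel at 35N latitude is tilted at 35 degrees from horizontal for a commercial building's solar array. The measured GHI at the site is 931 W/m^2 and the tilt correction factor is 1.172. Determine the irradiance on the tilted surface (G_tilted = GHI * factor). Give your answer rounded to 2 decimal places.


Identify the given values:
  GHI = 931 W/m^2, tilt correction factor = 1.172
Apply the formula G_tilted = GHI * factor:
  G_tilted = 931 * 1.172
  G_tilted = 1091.13 W/m^2

1091.13


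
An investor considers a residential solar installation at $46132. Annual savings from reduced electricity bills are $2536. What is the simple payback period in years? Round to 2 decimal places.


Simple payback period = initial cost / annual savings
Payback = 46132 / 2536
Payback = 18.19 years

18.19


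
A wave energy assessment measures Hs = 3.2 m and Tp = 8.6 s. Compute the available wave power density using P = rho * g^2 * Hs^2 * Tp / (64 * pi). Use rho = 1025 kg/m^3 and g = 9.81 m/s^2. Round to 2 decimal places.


Apply wave power formula:
  g^2 = 9.81^2 = 96.2361
  Hs^2 = 3.2^2 = 10.24
  Numerator = rho * g^2 * Hs^2 * Tp = 1025 * 96.2361 * 10.24 * 8.6 = 8686809.31
  Denominator = 64 * pi = 201.0619
  P = 8686809.31 / 201.0619 = 43204.65 W/m

43204.65


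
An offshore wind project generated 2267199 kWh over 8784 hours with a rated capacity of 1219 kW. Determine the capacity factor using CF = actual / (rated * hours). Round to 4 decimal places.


Capacity factor = actual output / maximum possible output
Maximum possible = rated * hours = 1219 * 8784 = 10707696 kWh
CF = 2267199 / 10707696
CF = 0.2117

0.2117


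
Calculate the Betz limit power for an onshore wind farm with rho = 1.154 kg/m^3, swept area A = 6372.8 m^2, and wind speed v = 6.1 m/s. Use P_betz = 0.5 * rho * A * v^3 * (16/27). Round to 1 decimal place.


The Betz coefficient Cp_max = 16/27 = 0.5926
v^3 = 6.1^3 = 226.981
P_betz = 0.5 * rho * A * v^3 * Cp_max
P_betz = 0.5 * 1.154 * 6372.8 * 226.981 * 0.5926
P_betz = 494597.4 W

494597.4


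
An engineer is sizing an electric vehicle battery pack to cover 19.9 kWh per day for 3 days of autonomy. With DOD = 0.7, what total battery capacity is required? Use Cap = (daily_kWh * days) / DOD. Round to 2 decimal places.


Total energy needed = daily * days = 19.9 * 3 = 59.7 kWh
Account for depth of discharge:
  Cap = total_energy / DOD = 59.7 / 0.7
  Cap = 85.29 kWh

85.29


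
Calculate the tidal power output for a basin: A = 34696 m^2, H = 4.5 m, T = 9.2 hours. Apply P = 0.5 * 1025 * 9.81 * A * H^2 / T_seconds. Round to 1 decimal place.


Convert period to seconds: T = 9.2 * 3600 = 33120.0 s
H^2 = 4.5^2 = 20.25
P = 0.5 * rho * g * A * H^2 / T
P = 0.5 * 1025 * 9.81 * 34696 * 20.25 / 33120.0
P = 106654.0 W

106654.0


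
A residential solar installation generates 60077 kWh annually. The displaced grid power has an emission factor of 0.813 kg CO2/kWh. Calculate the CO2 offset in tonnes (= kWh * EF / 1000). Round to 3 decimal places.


CO2 offset in kg = generation * emission_factor
CO2 offset = 60077 * 0.813 = 48842.6 kg
Convert to tonnes:
  CO2 offset = 48842.6 / 1000 = 48.843 tonnes

48.843


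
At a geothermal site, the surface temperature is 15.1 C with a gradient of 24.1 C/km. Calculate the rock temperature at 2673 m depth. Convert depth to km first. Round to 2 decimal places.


Convert depth to km: 2673 / 1000 = 2.673 km
Temperature increase = gradient * depth_km = 24.1 * 2.673 = 64.42 C
Temperature at depth = T_surface + delta_T = 15.1 + 64.42
T = 79.52 C

79.52


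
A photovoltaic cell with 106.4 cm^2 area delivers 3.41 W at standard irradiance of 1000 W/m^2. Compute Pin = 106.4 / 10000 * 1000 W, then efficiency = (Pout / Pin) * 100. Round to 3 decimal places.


First compute the input power:
  Pin = area_cm2 / 10000 * G = 106.4 / 10000 * 1000 = 10.64 W
Then compute efficiency:
  Efficiency = (Pout / Pin) * 100 = (3.41 / 10.64) * 100
  Efficiency = 32.049%

32.049


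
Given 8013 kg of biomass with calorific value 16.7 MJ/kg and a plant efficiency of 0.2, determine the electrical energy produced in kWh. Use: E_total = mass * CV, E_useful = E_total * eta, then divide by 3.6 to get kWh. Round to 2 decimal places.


Total energy = mass * CV = 8013 * 16.7 = 133817.1 MJ
Useful energy = total * eta = 133817.1 * 0.2 = 26763.42 MJ
Convert to kWh: 26763.42 / 3.6
Useful energy = 7434.28 kWh

7434.28


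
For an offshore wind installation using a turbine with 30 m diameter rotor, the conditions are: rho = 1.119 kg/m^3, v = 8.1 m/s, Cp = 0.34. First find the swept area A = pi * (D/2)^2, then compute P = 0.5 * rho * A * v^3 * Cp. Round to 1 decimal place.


Step 1 -- Compute swept area:
  A = pi * (D/2)^2 = pi * (30/2)^2 = 706.86 m^2
Step 2 -- Apply wind power equation:
  P = 0.5 * rho * A * v^3 * Cp
  v^3 = 8.1^3 = 531.441
  P = 0.5 * 1.119 * 706.86 * 531.441 * 0.34
  P = 71460.6 W

71460.6


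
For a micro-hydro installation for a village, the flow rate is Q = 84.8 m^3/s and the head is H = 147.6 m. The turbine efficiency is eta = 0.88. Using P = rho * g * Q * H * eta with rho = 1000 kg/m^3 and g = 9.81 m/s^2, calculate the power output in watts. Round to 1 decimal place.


Apply the hydropower formula P = rho * g * Q * H * eta
rho * g = 1000 * 9.81 = 9810.0
P = 9810.0 * 84.8 * 147.6 * 0.88
P = 108052268.5 W

108052268.5


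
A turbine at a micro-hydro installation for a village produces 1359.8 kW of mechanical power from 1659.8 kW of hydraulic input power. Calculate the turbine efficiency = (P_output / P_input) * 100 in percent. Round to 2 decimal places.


Turbine efficiency = (output power / input power) * 100
eta = (1359.8 / 1659.8) * 100
eta = 81.93%

81.93


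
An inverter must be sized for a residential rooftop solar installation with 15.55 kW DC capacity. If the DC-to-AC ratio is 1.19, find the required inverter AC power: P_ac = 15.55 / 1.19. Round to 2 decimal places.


The inverter AC capacity is determined by the DC/AC ratio.
Given: P_dc = 15.55 kW, DC/AC ratio = 1.19
P_ac = P_dc / ratio = 15.55 / 1.19
P_ac = 13.07 kW

13.07


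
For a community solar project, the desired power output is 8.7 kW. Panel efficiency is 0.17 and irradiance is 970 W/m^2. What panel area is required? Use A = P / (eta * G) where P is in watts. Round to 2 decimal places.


Convert target power to watts: P = 8.7 * 1000 = 8700.0 W
Compute denominator: eta * G = 0.17 * 970 = 164.9
Required area A = P / (eta * G) = 8700.0 / 164.9
A = 52.76 m^2

52.76


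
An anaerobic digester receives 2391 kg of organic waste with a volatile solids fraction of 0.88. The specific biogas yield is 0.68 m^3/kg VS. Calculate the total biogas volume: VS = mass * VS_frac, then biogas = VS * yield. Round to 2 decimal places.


Compute volatile solids:
  VS = mass * VS_fraction = 2391 * 0.88 = 2104.08 kg
Calculate biogas volume:
  Biogas = VS * specific_yield = 2104.08 * 0.68
  Biogas = 1430.77 m^3

1430.77


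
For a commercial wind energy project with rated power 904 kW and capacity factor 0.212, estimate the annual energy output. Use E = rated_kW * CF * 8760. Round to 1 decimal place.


Annual energy = rated_kW * capacity_factor * hours_per_year
Given: P_rated = 904 kW, CF = 0.212, hours = 8760
E = 904 * 0.212 * 8760
E = 1678836.5 kWh

1678836.5


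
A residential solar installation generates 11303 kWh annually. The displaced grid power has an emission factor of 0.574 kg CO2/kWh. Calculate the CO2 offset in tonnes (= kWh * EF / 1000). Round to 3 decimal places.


CO2 offset in kg = generation * emission_factor
CO2 offset = 11303 * 0.574 = 6487.92 kg
Convert to tonnes:
  CO2 offset = 6487.92 / 1000 = 6.488 tonnes

6.488


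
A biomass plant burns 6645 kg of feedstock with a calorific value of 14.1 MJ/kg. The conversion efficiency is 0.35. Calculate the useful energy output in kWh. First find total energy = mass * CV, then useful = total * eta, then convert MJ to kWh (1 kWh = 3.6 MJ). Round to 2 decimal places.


Total energy = mass * CV = 6645 * 14.1 = 93694.5 MJ
Useful energy = total * eta = 93694.5 * 0.35 = 32793.08 MJ
Convert to kWh: 32793.08 / 3.6
Useful energy = 9109.19 kWh

9109.19


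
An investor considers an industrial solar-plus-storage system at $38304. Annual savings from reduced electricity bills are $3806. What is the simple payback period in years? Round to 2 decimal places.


Simple payback period = initial cost / annual savings
Payback = 38304 / 3806
Payback = 10.06 years

10.06


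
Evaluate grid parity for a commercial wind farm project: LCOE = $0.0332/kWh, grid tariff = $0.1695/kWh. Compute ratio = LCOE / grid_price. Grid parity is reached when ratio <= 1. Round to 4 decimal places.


Compare LCOE to grid price:
  LCOE = $0.0332/kWh, Grid price = $0.1695/kWh
  Ratio = LCOE / grid_price = 0.0332 / 0.1695 = 0.1959
  Grid parity achieved (ratio <= 1)? yes

0.1959


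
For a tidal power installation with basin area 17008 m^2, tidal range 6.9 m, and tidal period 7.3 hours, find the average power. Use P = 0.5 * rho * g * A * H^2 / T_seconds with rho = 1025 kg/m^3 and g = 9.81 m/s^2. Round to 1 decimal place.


Convert period to seconds: T = 7.3 * 3600 = 26280.0 s
H^2 = 6.9^2 = 47.61
P = 0.5 * rho * g * A * H^2 / T
P = 0.5 * 1025 * 9.81 * 17008 * 47.61 / 26280.0
P = 154913.4 W

154913.4


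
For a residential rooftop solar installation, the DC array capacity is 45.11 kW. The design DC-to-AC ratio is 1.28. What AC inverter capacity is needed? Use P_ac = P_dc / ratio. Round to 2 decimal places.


The inverter AC capacity is determined by the DC/AC ratio.
Given: P_dc = 45.11 kW, DC/AC ratio = 1.28
P_ac = P_dc / ratio = 45.11 / 1.28
P_ac = 35.24 kW

35.24


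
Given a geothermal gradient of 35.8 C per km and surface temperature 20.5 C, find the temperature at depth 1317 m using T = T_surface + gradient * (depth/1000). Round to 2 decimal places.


Convert depth to km: 1317 / 1000 = 1.317 km
Temperature increase = gradient * depth_km = 35.8 * 1.317 = 47.15 C
Temperature at depth = T_surface + delta_T = 20.5 + 47.15
T = 67.65 C

67.65


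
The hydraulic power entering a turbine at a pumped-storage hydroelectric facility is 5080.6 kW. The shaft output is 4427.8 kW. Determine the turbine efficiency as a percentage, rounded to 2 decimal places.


Turbine efficiency = (output power / input power) * 100
eta = (4427.8 / 5080.6) * 100
eta = 87.15%

87.15


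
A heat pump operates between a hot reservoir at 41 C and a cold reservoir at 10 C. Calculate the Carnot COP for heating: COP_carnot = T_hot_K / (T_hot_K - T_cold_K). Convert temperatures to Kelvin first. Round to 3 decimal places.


Convert to Kelvin:
  T_hot = 41 + 273.15 = 314.15 K
  T_cold = 10 + 273.15 = 283.15 K
Apply Carnot COP formula:
  COP = T_hot_K / (T_hot_K - T_cold_K) = 314.15 / 31.0
  COP = 10.134

10.134


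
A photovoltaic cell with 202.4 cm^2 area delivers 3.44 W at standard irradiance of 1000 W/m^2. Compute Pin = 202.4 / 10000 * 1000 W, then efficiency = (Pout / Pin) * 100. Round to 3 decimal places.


First compute the input power:
  Pin = area_cm2 / 10000 * G = 202.4 / 10000 * 1000 = 20.24 W
Then compute efficiency:
  Efficiency = (Pout / Pin) * 100 = (3.44 / 20.24) * 100
  Efficiency = 16.996%

16.996


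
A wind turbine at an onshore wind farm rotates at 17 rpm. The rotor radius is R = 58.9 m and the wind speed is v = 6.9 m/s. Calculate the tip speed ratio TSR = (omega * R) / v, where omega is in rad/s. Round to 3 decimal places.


Convert rotational speed to rad/s:
  omega = 17 * 2 * pi / 60 = 1.7802 rad/s
Compute tip speed:
  v_tip = omega * R = 1.7802 * 58.9 = 104.856 m/s
Tip speed ratio:
  TSR = v_tip / v_wind = 104.856 / 6.9 = 15.197

15.197


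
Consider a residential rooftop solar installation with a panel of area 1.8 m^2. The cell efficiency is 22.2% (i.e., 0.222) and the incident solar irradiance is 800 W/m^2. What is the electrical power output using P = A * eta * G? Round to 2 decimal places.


Use the solar power formula P = A * eta * G.
Given: A = 1.8 m^2, eta = 0.222, G = 800 W/m^2
P = 1.8 * 0.222 * 800
P = 319.68 W

319.68


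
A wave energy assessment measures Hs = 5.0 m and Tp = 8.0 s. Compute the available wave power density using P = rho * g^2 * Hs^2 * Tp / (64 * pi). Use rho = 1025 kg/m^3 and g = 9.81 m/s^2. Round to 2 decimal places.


Apply wave power formula:
  g^2 = 9.81^2 = 96.2361
  Hs^2 = 5.0^2 = 25.0
  Numerator = rho * g^2 * Hs^2 * Tp = 1025 * 96.2361 * 25.0 * 8.0 = 19728400.5
  Denominator = 64 * pi = 201.0619
  P = 19728400.5 / 201.0619 = 98121.01 W/m

98121.01


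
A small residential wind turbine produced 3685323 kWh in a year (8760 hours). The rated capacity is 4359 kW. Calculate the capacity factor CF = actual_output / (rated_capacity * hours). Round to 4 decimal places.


Capacity factor = actual output / maximum possible output
Maximum possible = rated * hours = 4359 * 8760 = 38184840 kWh
CF = 3685323 / 38184840
CF = 0.0965

0.0965


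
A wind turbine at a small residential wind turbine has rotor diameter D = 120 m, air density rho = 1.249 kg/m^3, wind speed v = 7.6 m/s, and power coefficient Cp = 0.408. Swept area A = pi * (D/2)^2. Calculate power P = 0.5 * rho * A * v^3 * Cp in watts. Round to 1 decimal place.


Step 1 -- Compute swept area:
  A = pi * (D/2)^2 = pi * (120/2)^2 = 11309.73 m^2
Step 2 -- Apply wind power equation:
  P = 0.5 * rho * A * v^3 * Cp
  v^3 = 7.6^3 = 438.976
  P = 0.5 * 1.249 * 11309.73 * 438.976 * 0.408
  P = 1264986.1 W

1264986.1


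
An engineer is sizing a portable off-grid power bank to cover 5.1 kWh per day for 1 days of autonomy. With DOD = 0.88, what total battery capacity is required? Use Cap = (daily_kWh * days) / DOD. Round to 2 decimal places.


Total energy needed = daily * days = 5.1 * 1 = 5.1 kWh
Account for depth of discharge:
  Cap = total_energy / DOD = 5.1 / 0.88
  Cap = 5.80 kWh

5.80


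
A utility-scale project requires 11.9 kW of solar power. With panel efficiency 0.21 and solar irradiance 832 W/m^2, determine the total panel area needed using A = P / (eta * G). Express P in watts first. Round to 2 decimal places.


Convert target power to watts: P = 11.9 * 1000 = 11900.0 W
Compute denominator: eta * G = 0.21 * 832 = 174.72
Required area A = P / (eta * G) = 11900.0 / 174.72
A = 68.11 m^2

68.11


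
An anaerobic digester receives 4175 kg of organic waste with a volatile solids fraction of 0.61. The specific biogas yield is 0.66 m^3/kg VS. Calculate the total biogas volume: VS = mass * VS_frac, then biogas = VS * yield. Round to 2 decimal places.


Compute volatile solids:
  VS = mass * VS_fraction = 4175 * 0.61 = 2546.75 kg
Calculate biogas volume:
  Biogas = VS * specific_yield = 2546.75 * 0.66
  Biogas = 1680.86 m^3

1680.86


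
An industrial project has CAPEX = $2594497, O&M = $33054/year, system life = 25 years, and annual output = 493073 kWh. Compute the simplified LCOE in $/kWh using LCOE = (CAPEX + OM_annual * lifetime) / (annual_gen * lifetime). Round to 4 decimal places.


Total cost = CAPEX + OM * lifetime = 2594497 + 33054 * 25 = 2594497 + 826350 = 3420847
Total generation = annual * lifetime = 493073 * 25 = 12326825 kWh
LCOE = 3420847 / 12326825
LCOE = 0.2775 $/kWh

0.2775


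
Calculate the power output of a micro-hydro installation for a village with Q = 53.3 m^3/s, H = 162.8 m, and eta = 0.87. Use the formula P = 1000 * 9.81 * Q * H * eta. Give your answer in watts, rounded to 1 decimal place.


Apply the hydropower formula P = rho * g * Q * H * eta
rho * g = 1000 * 9.81 = 9810.0
P = 9810.0 * 53.3 * 162.8 * 0.87
P = 74057640.2 W

74057640.2


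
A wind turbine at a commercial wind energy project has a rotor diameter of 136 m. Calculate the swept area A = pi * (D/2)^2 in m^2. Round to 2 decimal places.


Compute the rotor radius:
  r = D / 2 = 136 / 2 = 68.0 m
Calculate swept area:
  A = pi * r^2 = pi * 68.0^2
  A = 14526.72 m^2

14526.72


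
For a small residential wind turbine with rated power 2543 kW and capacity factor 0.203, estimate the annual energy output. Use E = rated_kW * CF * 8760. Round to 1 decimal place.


Annual energy = rated_kW * capacity_factor * hours_per_year
Given: P_rated = 2543 kW, CF = 0.203, hours = 8760
E = 2543 * 0.203 * 8760
E = 4522166.0 kWh

4522166.0


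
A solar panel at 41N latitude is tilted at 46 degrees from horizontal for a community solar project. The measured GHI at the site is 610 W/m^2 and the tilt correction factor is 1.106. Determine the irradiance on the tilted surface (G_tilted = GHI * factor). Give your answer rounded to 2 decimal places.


Identify the given values:
  GHI = 610 W/m^2, tilt correction factor = 1.106
Apply the formula G_tilted = GHI * factor:
  G_tilted = 610 * 1.106
  G_tilted = 674.66 W/m^2

674.66


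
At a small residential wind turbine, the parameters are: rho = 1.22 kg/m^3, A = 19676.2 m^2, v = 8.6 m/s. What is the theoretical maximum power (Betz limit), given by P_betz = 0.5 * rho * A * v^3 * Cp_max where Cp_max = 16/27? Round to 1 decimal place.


The Betz coefficient Cp_max = 16/27 = 0.5926
v^3 = 8.6^3 = 636.056
P_betz = 0.5 * rho * A * v^3 * Cp_max
P_betz = 0.5 * 1.22 * 19676.2 * 636.056 * 0.5926
P_betz = 4524000.4 W

4524000.4


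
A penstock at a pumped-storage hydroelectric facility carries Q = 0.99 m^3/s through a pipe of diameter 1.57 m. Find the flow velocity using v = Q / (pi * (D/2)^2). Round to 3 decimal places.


Compute pipe cross-sectional area:
  A = pi * (D/2)^2 = pi * (1.57/2)^2 = 1.9359 m^2
Calculate velocity:
  v = Q / A = 0.99 / 1.9359
  v = 0.511 m/s

0.511


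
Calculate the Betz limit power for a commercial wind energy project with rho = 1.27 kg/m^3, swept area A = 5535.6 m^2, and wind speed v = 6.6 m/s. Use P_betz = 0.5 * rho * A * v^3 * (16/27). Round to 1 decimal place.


The Betz coefficient Cp_max = 16/27 = 0.5926
v^3 = 6.6^3 = 287.496
P_betz = 0.5 * rho * A * v^3 * Cp_max
P_betz = 0.5 * 1.27 * 5535.6 * 287.496 * 0.5926
P_betz = 598861.6 W

598861.6


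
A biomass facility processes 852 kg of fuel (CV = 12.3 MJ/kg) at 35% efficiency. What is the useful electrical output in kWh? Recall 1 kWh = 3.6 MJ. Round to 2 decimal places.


Total energy = mass * CV = 852 * 12.3 = 10479.6 MJ
Useful energy = total * eta = 10479.6 * 0.35 = 3667.86 MJ
Convert to kWh: 3667.86 / 3.6
Useful energy = 1018.85 kWh

1018.85


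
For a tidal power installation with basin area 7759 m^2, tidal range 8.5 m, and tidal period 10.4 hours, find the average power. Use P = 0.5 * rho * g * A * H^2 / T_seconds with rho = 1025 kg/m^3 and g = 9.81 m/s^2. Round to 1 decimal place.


Convert period to seconds: T = 10.4 * 3600 = 37440.0 s
H^2 = 8.5^2 = 72.25
P = 0.5 * rho * g * A * H^2 / T
P = 0.5 * 1025 * 9.81 * 7759 * 72.25 / 37440.0
P = 75278.4 W

75278.4


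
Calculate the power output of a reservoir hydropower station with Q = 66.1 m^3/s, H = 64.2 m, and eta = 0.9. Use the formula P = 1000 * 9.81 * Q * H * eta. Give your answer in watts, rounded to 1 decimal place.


Apply the hydropower formula P = rho * g * Q * H * eta
rho * g = 1000 * 9.81 = 9810.0
P = 9810.0 * 66.1 * 64.2 * 0.9
P = 37466921.0 W

37466921.0


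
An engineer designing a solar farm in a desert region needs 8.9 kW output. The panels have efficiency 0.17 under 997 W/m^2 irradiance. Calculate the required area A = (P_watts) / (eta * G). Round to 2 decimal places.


Convert target power to watts: P = 8.9 * 1000 = 8900.0 W
Compute denominator: eta * G = 0.17 * 997 = 169.49
Required area A = P / (eta * G) = 8900.0 / 169.49
A = 52.51 m^2

52.51


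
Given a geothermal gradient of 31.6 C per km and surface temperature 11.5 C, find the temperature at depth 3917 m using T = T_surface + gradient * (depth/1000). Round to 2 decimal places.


Convert depth to km: 3917 / 1000 = 3.917 km
Temperature increase = gradient * depth_km = 31.6 * 3.917 = 123.78 C
Temperature at depth = T_surface + delta_T = 11.5 + 123.78
T = 135.28 C

135.28


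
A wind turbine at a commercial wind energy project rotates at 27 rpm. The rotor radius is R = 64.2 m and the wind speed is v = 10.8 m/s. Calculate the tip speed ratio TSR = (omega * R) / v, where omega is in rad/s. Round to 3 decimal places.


Convert rotational speed to rad/s:
  omega = 27 * 2 * pi / 60 = 2.8274 rad/s
Compute tip speed:
  v_tip = omega * R = 2.8274 * 64.2 = 181.521 m/s
Tip speed ratio:
  TSR = v_tip / v_wind = 181.521 / 10.8 = 16.808

16.808


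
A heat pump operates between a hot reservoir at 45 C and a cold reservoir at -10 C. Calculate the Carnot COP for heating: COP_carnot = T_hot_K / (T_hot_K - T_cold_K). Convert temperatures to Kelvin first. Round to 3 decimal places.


Convert to Kelvin:
  T_hot = 45 + 273.15 = 318.15 K
  T_cold = -10 + 273.15 = 263.15 K
Apply Carnot COP formula:
  COP = T_hot_K / (T_hot_K - T_cold_K) = 318.15 / 55.0
  COP = 5.785

5.785


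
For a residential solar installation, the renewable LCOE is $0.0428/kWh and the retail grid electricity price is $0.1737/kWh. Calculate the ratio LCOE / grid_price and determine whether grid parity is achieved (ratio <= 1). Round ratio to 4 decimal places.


Compare LCOE to grid price:
  LCOE = $0.0428/kWh, Grid price = $0.1737/kWh
  Ratio = LCOE / grid_price = 0.0428 / 0.1737 = 0.2464
  Grid parity achieved (ratio <= 1)? yes

0.2464


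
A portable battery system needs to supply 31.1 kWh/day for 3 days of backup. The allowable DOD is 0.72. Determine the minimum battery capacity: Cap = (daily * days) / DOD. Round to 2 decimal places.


Total energy needed = daily * days = 31.1 * 3 = 93.3 kWh
Account for depth of discharge:
  Cap = total_energy / DOD = 93.3 / 0.72
  Cap = 129.58 kWh

129.58


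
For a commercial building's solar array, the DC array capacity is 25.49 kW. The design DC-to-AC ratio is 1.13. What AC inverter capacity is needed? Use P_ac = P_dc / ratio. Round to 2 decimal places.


The inverter AC capacity is determined by the DC/AC ratio.
Given: P_dc = 25.49 kW, DC/AC ratio = 1.13
P_ac = P_dc / ratio = 25.49 / 1.13
P_ac = 22.56 kW

22.56


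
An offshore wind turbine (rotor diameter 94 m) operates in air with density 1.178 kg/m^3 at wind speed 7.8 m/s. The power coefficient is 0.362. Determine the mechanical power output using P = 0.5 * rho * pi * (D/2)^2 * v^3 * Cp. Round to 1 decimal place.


Step 1 -- Compute swept area:
  A = pi * (D/2)^2 = pi * (94/2)^2 = 6939.78 m^2
Step 2 -- Apply wind power equation:
  P = 0.5 * rho * A * v^3 * Cp
  v^3 = 7.8^3 = 474.552
  P = 0.5 * 1.178 * 6939.78 * 474.552 * 0.362
  P = 702187.8 W

702187.8


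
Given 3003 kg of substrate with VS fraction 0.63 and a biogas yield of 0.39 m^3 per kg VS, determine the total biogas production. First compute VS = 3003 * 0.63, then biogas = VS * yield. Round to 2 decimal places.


Compute volatile solids:
  VS = mass * VS_fraction = 3003 * 0.63 = 1891.89 kg
Calculate biogas volume:
  Biogas = VS * specific_yield = 1891.89 * 0.39
  Biogas = 737.84 m^3

737.84


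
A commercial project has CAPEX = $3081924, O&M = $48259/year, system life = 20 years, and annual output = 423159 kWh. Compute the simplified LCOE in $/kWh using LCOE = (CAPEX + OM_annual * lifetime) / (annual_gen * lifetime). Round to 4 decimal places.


Total cost = CAPEX + OM * lifetime = 3081924 + 48259 * 20 = 3081924 + 965180 = 4047104
Total generation = annual * lifetime = 423159 * 20 = 8463180 kWh
LCOE = 4047104 / 8463180
LCOE = 0.4782 $/kWh

0.4782


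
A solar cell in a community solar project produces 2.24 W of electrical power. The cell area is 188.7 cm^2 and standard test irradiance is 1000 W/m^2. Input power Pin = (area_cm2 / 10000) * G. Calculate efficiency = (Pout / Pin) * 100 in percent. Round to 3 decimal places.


First compute the input power:
  Pin = area_cm2 / 10000 * G = 188.7 / 10000 * 1000 = 18.87 W
Then compute efficiency:
  Efficiency = (Pout / Pin) * 100 = (2.24 / 18.87) * 100
  Efficiency = 11.871%

11.871


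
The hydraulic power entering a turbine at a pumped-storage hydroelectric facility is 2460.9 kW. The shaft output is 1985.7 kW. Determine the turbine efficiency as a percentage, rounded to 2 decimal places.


Turbine efficiency = (output power / input power) * 100
eta = (1985.7 / 2460.9) * 100
eta = 80.69%

80.69


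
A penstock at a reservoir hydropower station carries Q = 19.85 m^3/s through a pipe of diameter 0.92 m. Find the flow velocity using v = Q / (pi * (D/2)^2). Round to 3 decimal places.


Compute pipe cross-sectional area:
  A = pi * (D/2)^2 = pi * (0.92/2)^2 = 0.6648 m^2
Calculate velocity:
  v = Q / A = 19.85 / 0.6648
  v = 29.860 m/s

29.860


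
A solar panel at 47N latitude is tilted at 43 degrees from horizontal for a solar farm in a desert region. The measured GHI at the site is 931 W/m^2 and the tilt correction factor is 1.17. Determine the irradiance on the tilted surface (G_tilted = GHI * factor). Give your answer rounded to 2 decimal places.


Identify the given values:
  GHI = 931 W/m^2, tilt correction factor = 1.17
Apply the formula G_tilted = GHI * factor:
  G_tilted = 931 * 1.17
  G_tilted = 1089.27 W/m^2

1089.27


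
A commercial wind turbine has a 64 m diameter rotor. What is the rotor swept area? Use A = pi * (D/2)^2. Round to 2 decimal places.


Compute the rotor radius:
  r = D / 2 = 64 / 2 = 32.0 m
Calculate swept area:
  A = pi * r^2 = pi * 32.0^2
  A = 3216.99 m^2

3216.99


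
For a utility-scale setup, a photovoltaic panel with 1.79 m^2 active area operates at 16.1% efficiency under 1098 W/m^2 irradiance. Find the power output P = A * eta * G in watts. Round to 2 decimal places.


Use the solar power formula P = A * eta * G.
Given: A = 1.79 m^2, eta = 0.161, G = 1098 W/m^2
P = 1.79 * 0.161 * 1098
P = 316.43 W

316.43


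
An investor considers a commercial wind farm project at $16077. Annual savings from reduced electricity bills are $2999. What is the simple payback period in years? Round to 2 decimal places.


Simple payback period = initial cost / annual savings
Payback = 16077 / 2999
Payback = 5.36 years

5.36


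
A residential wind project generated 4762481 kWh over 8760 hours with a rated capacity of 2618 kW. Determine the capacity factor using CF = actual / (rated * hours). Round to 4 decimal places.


Capacity factor = actual output / maximum possible output
Maximum possible = rated * hours = 2618 * 8760 = 22933680 kWh
CF = 4762481 / 22933680
CF = 0.2077

0.2077


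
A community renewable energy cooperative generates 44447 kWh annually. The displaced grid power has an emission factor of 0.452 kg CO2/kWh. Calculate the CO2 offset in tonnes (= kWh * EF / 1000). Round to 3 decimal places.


CO2 offset in kg = generation * emission_factor
CO2 offset = 44447 * 0.452 = 20090.04 kg
Convert to tonnes:
  CO2 offset = 20090.04 / 1000 = 20.090 tonnes

20.090


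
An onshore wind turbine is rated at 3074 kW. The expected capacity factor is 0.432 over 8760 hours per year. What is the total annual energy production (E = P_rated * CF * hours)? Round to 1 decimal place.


Annual energy = rated_kW * capacity_factor * hours_per_year
Given: P_rated = 3074 kW, CF = 0.432, hours = 8760
E = 3074 * 0.432 * 8760
E = 11632999.7 kWh

11632999.7


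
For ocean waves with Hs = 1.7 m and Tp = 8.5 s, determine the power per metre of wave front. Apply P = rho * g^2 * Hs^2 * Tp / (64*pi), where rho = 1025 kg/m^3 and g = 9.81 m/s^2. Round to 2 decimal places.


Apply wave power formula:
  g^2 = 9.81^2 = 96.2361
  Hs^2 = 1.7^2 = 2.89
  Numerator = rho * g^2 * Hs^2 * Tp = 1025 * 96.2361 * 2.89 * 8.5 = 2423140.79
  Denominator = 64 * pi = 201.0619
  P = 2423140.79 / 201.0619 = 12051.71 W/m

12051.71


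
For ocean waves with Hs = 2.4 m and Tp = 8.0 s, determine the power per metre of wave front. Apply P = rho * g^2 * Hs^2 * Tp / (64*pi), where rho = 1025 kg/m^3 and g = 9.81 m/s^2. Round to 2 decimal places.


Apply wave power formula:
  g^2 = 9.81^2 = 96.2361
  Hs^2 = 2.4^2 = 5.76
  Numerator = rho * g^2 * Hs^2 * Tp = 1025 * 96.2361 * 5.76 * 8.0 = 4545423.48
  Denominator = 64 * pi = 201.0619
  P = 4545423.48 / 201.0619 = 22607.08 W/m

22607.08


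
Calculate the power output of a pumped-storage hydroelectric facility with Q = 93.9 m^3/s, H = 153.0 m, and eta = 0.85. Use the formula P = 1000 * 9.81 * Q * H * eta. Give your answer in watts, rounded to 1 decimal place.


Apply the hydropower formula P = rho * g * Q * H * eta
rho * g = 1000 * 9.81 = 9810.0
P = 9810.0 * 93.9 * 153.0 * 0.85
P = 119796728.0 W

119796728.0


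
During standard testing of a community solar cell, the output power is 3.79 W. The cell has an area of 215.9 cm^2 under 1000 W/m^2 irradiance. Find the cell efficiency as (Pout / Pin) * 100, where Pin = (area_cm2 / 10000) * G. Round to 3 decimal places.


First compute the input power:
  Pin = area_cm2 / 10000 * G = 215.9 / 10000 * 1000 = 21.59 W
Then compute efficiency:
  Efficiency = (Pout / Pin) * 100 = (3.79 / 21.59) * 100
  Efficiency = 17.554%

17.554


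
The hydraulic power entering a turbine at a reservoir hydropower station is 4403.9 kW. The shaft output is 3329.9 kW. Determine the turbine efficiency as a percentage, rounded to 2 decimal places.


Turbine efficiency = (output power / input power) * 100
eta = (3329.9 / 4403.9) * 100
eta = 75.61%

75.61


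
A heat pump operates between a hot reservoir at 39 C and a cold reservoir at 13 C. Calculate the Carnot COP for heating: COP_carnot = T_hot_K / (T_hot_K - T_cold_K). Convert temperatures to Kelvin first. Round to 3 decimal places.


Convert to Kelvin:
  T_hot = 39 + 273.15 = 312.15 K
  T_cold = 13 + 273.15 = 286.15 K
Apply Carnot COP formula:
  COP = T_hot_K / (T_hot_K - T_cold_K) = 312.15 / 26.0
  COP = 12.006

12.006


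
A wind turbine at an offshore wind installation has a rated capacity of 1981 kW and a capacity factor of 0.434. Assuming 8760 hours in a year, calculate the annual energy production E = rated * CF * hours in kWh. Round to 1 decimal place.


Annual energy = rated_kW * capacity_factor * hours_per_year
Given: P_rated = 1981 kW, CF = 0.434, hours = 8760
E = 1981 * 0.434 * 8760
E = 7531445.0 kWh

7531445.0


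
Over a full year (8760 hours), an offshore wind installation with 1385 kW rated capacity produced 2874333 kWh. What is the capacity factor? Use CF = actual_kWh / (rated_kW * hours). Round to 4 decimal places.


Capacity factor = actual output / maximum possible output
Maximum possible = rated * hours = 1385 * 8760 = 12132600 kWh
CF = 2874333 / 12132600
CF = 0.2369

0.2369


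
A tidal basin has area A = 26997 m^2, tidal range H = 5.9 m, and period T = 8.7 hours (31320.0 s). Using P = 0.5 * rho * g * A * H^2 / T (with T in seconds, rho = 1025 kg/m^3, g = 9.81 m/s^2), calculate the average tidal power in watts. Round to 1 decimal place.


Convert period to seconds: T = 8.7 * 3600 = 31320.0 s
H^2 = 5.9^2 = 34.81
P = 0.5 * rho * g * A * H^2 / T
P = 0.5 * 1025 * 9.81 * 26997 * 34.81 / 31320.0
P = 150855.3 W

150855.3


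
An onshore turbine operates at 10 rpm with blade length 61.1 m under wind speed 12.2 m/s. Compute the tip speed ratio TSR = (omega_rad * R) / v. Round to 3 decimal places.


Convert rotational speed to rad/s:
  omega = 10 * 2 * pi / 60 = 1.0472 rad/s
Compute tip speed:
  v_tip = omega * R = 1.0472 * 61.1 = 63.984 m/s
Tip speed ratio:
  TSR = v_tip / v_wind = 63.984 / 12.2 = 5.245

5.245


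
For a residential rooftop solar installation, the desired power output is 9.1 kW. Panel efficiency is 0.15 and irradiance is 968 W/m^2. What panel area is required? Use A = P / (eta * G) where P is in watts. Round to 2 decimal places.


Convert target power to watts: P = 9.1 * 1000 = 9100.0 W
Compute denominator: eta * G = 0.15 * 968 = 145.2
Required area A = P / (eta * G) = 9100.0 / 145.2
A = 62.67 m^2

62.67


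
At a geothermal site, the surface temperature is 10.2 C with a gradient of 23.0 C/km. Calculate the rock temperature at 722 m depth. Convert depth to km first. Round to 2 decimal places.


Convert depth to km: 722 / 1000 = 0.722 km
Temperature increase = gradient * depth_km = 23.0 * 0.722 = 16.61 C
Temperature at depth = T_surface + delta_T = 10.2 + 16.61
T = 26.81 C

26.81


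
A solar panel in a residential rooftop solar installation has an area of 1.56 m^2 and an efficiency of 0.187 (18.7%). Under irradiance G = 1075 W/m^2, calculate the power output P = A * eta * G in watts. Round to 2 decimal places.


Use the solar power formula P = A * eta * G.
Given: A = 1.56 m^2, eta = 0.187, G = 1075 W/m^2
P = 1.56 * 0.187 * 1075
P = 313.60 W

313.60


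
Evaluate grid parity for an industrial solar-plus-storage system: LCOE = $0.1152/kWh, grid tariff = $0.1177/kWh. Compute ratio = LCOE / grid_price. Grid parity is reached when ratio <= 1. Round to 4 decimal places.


Compare LCOE to grid price:
  LCOE = $0.1152/kWh, Grid price = $0.1177/kWh
  Ratio = LCOE / grid_price = 0.1152 / 0.1177 = 0.9788
  Grid parity achieved (ratio <= 1)? yes

0.9788


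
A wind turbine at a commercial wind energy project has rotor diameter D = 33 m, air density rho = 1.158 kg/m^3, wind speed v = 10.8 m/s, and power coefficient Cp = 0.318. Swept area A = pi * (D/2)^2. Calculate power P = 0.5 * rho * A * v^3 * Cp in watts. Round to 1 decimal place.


Step 1 -- Compute swept area:
  A = pi * (D/2)^2 = pi * (33/2)^2 = 855.3 m^2
Step 2 -- Apply wind power equation:
  P = 0.5 * rho * A * v^3 * Cp
  v^3 = 10.8^3 = 1259.712
  P = 0.5 * 1.158 * 855.3 * 1259.712 * 0.318
  P = 198378.5 W

198378.5
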